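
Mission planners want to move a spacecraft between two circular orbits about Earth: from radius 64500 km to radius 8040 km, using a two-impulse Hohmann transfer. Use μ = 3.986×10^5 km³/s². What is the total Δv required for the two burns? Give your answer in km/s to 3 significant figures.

Δv = 3.66 km/s

The Hohmann ellipse has a_t = (r₁ + r₂)/2 = 36270 km.
Circular speed at r₁: v₁ = √(μ/r₁) = √(3.986×10^5/64500) = 2.486 km/s.
Transfer-orbit speed at r₁ (v² = μ(2/r − 1/a)): v_a = √[μ(2/r₁ − 1/a_t)] = 1.170 km/s.
First burn Δv₁ = |v_a − v₁| = 1.316 km/s.
Circular speed at r₂: v₂ = √(μ/r₂) = 7.04110 km/s.
Transfer-orbit speed at r₂: v_p = √[μ(2/r₂ − 1/a_t)] = 9.38959 km/s.
Second burn Δv₂ = |v₂ − v_p| = 2.348 km/s.
Total Δv = Δv₁ + Δv₂ = 3.664 km/s.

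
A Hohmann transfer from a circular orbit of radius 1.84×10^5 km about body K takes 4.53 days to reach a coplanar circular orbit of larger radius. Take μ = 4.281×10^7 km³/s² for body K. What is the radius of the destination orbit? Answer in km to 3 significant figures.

r₂ = 1.56×10^6 km

Transfer time t = 4.53 days = 3.91392×10^5 s, and t = π√(a_t³/μ).
So a_t = (μ t²/π²)^(1/3) = (4.281×10^7 × (3.91392×10^5)² / π²)^(1/3) = 8.7262×10^5 km.
Since a_t = (r₁ + r₂)/2, r₂ = 2a_t − r₁ = 2×8.7262×10^5 − 1.840×10^5 = 1.56124×10^6 km.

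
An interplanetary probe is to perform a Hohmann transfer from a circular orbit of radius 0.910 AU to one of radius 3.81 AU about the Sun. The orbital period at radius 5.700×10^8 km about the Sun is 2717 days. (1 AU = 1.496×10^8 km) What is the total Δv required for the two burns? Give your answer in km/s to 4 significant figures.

Δv = 14.23 km/s

From Kepler's third law T² = 4π²r³/μ at r = 5.700×10^8 km, T = 2717 days = 2717 × 86400 s = 2.347488×10^8 s: μ = 4π²r³/T² = 1.32671×10^11 km³/s².
In km: r₁ = 0.910 × 1.496×10^8 = 1.36136×10^8 km; r₂ = 3.81 × 1.496×10^8 = 5.69976×10^8 km.
Transfer-ellipse semi-major axis a_t = (r₁ + r₂)/2 = (1.36136×10^8 + 5.69976×10^8)/2 = 3.53056×10^8 km.
At r₁ the circular-orbit speed is v₁ = √(μ/r₁) = 31.218 km/s.
On the transfer ellipse at r₁, vis-viva equation gives v_p = √[μ(2/r₁ − 1/a_t)] = 39.665 km/s.
First burn Δv₁ = |v_p − v₁| = 8.447 km/s.
At r₂, v₂ = √(μ/r₂) = 15.257 km/s.
Transfer-orbit speed at r₂: v_a = √[μ(2/r₂ − 1/a_t)] = 9.4738 km/s.
Second burn Δv₂ = |v₂ − v_a| = 5.783 km/s.
Total Δv = Δv₁ + Δv₂ = 14.23 km/s.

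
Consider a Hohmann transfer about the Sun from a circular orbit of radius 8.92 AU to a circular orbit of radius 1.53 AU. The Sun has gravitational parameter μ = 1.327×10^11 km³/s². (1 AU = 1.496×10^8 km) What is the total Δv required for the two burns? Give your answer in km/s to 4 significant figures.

Δv = 11.96 km/s

In km: r₁ = 8.92 × 1.496×10^8 = 1.334432×10^9 km; r₂ = 1.53 × 1.496×10^8 = 2.28888×10^8 km.
Semi-major axis of the transfer orbit: a_t = (1.334432×10^9 + 2.28888×10^8)/2 = 7.8166×10^8 km.
At r₁ the circular-orbit speed is v₁ = √(μ/r₁) = 9.972 km/s.
On the transfer ellipse at r₁, vis-viva gives v_a = √[μ(2/r₁ − 1/a_t)] = 5.396 km/s.
First burn Δv₁ = |v_a − v₁| = 4.576 km/s.
Circular speed at r₂: v₂ = √(μ/r₂) = 24.078 km/s.
Transfer-orbit speed at r₂: v_p = √[μ(2/r₂ − 1/a_t)] = 31.460 km/s.
Second burn Δv₂ = |v₂ − v_p| = 7.382 km/s.
Δv = Δv₁ + Δv₂ = 4.576 + 7.382 = 11.96 km/s.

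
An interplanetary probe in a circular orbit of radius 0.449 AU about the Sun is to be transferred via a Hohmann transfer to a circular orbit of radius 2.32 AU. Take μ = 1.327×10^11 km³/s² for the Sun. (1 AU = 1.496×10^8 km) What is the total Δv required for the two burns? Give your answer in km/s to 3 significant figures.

In km: r₁ = 0.449 × 1.496×10^8 = 6.71704×10^7 km; r₂ = 2.32 × 1.496×10^8 = 3.47072×10^8 km.
The Hohmann ellipse has a_t = (r₁ + r₂)/2 = 2.071212×10^8 km.
At r₁ the circular-orbit speed is v₁ = √(μ/r₁) = 44.45 km/s.
On the transfer ellipse at r₁, vis-viva equation gives v_p = √[μ(2/r₁ − 1/a_t)] = 57.54 km/s.
First burn Δv₁ = |v_p − v₁| = 13.09 km/s.
At r₂, v₂ = √(μ/r₂) = 19.5536 km/s.
Transfer-orbit speed at r₂: v_a = √[μ(2/r₂ − 1/a_t)] = 11.1353 km/s.
Second burn Δv₂ = |v₂ − v_a| = 8.418 km/s.
Total Δv = Δv₁ + Δv₂ = 21.51 km/s.

Δv = 21.5 km/s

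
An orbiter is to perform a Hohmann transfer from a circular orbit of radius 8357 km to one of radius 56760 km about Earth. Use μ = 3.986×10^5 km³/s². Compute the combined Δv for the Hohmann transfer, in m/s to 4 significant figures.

Transfer-ellipse semi-major axis a_t = (r₁ + r₂)/2 = (8357 + 56760)/2 = 32558.5 km.
At r₁ the circular-orbit speed is v₁ = √(μ/r₁) = 6.9063 km/s.
On the transfer ellipse at r₁, vis-viva gives v_p = √[μ(2/r₁ − 1/a_t)] = 9.1187 km/s.
First burn Δv₁ = |v_p − v₁| = 2.2124 km/s.
At r₂, v₂ = √(μ/r₂) = 2.6500 km/s.
Transfer-orbit speed at r₂: v_a = √[μ(2/r₂ − 1/a_t)] = 1.3426 km/s.
Second burn Δv₂ = |v₂ − v_a| = 1.3074 km/s.
Δv = Δv₁ + Δv₂ = 2.2124 + 1.3074 = 3.520 km/s.

Δv = 3520 m/s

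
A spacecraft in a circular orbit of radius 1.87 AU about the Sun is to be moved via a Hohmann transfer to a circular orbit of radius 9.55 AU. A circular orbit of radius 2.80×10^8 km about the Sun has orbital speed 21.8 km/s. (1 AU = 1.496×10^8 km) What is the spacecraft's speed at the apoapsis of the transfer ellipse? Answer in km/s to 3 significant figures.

v = 5.52 km/s

From the circular-orbit relation v² = μ/r at r = 2.80×10^8 km: μ = v²r = (21.8)² × 2.80×10^8 = 1.33067×10^11 km³/s².
In km: r₁ = 1.87 × 1.496×10^8 = 2.79752×10^8 km; r₂ = 9.55 × 1.496×10^8 = 1.42868×10^9 km.
Semi-major axis of the transfer orbit: a_t = (2.79752×10^8 + 1.42868×10^9)/2 = 8.54216×10^8 km.
The apoapsis of the transfer ellipse is at r = 1.42868×10^9 km.
From the vis-viva equation, v = √[μ(2/r − 1/a_t)] = 5.523 km/s.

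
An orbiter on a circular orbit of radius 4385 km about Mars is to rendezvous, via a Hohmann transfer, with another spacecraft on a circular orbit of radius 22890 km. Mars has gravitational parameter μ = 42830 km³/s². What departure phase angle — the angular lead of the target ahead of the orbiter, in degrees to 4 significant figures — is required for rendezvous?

The Hohmann ellipse has a_t = (r₁ + r₂)/2 = 13637.5 km.
The half-period of the transfer ellipse is t = π√(a_t³/μ) = 24176 s.
The target's mean motion on its circular orbit is ω₂ = √(μ/r₂³) = 5.9759×10^-5 rad/s.
Angle swept by the target during transfer: ω₂·t = 1.4447 rad = 82.78°.
Arrival is 180° from departure on the ellipse, so φ = 180° − 82.78° = 97.22°.

φ = 97.22°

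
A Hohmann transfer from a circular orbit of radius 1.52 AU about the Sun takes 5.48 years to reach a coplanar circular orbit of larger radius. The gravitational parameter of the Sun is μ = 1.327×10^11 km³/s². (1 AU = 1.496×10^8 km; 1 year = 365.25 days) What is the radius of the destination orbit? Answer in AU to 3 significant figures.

r₂ = 8.35 AU

In km: r₁ = 1.52 × 1.496×10^8 = 2.27392×10^8 km.
Transfer time t = 5.48 years × 365.25 × 86400 s = 1.72935648×10^8 s, and t = π√(a_t³/μ).
So a_t = (μ t²/π²)^(1/3) = (1.327×10^11 × (1.72935648×10^8)² / π²)^(1/3) = 7.3810×10^8 km.
Since a_t = (r₁ + r₂)/2, r₂ = 2a_t − r₁ = 2×7.3810×10^8 − 2.27392×10^8 = 1.248808×10^9 km.
In AU: r₂ = 1.248808×10^9 / 1.496×10^8 = 8.35 AU.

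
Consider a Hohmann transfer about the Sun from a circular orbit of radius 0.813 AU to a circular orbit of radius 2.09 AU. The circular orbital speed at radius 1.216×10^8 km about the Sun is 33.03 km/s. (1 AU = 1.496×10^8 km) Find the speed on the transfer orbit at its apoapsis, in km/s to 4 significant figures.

From the circular-orbit relation v² = μ/r at r = 1.216×10^8 km: μ = v²r = (33.03)² × 1.216×10^8 = 1.32663×10^11 km³/s².
In km: r₁ = 0.813 × 1.496×10^8 = 1.216248×10^8 km; r₂ = 2.09 × 1.496×10^8 = 3.12664×10^8 km.
The Hohmann ellipse has a_t = (r₁ + r₂)/2 = 2.171444×10^8 km.
The apoapsis of the transfer ellipse is at r = 3.12664×10^8 km.
Applying v² = μ(2/r − 1/a_t): v = 15.42 km/s.

v = 15.42 km/s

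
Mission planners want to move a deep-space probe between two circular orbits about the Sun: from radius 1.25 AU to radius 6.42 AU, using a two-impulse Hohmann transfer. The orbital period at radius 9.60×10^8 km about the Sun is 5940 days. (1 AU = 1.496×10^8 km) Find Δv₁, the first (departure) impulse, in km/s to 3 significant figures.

Δv₁ = 7.83 km/s

From Kepler's third law T² = 4π²r³/μ at r = 9.60×10^8 km, T = 5940 days = 5940 × 86400 s = 5.13216×10^8 s: μ = 4π²r³/T² = 1.32609×10^11 km³/s².
In km: r₁ = 1.25 × 1.496×10^8 = 1.870×10^8 km; r₂ = 6.42 × 1.496×10^8 = 9.60432×10^8 km.
The Hohmann ellipse has a_t = (r₁ + r₂)/2 = 5.73716×10^8 km.
Circular speed at r = 1.870×10^8 km: v_c = √(μ/r) = 26.630 km/s.
Transfer-orbit speed at the same r (vis-viva, a = a_t): v_t = √[μ(2/r − 1/a_t)] = 34.455 km/s.
Δv₁ = |v_t − v_c| = |34.455 − 26.630| = 7.825 km/s.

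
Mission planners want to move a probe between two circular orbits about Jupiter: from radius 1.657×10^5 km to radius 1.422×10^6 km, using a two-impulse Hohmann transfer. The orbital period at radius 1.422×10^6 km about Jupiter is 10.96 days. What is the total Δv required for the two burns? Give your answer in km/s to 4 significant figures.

From Kepler's third law T² = 4π²r³/μ at r = 1.422×10^6 km, T = 10.96 days = 10.96 × 86400 s = 9.46944×10^5 s: μ = 4π²r³/T² = 1.26593×10^8 km³/s².
Semi-major axis of the transfer orbit: a_t = (1.657×10^5 + 1.422×10^6)/2 = 7.9385×10^5 km.
Circular speed at r₁: v₁ = √(μ/r₁) = √(1.26593×10^8/1.657×10^5) = 27.640 km/s.
Transfer-orbit speed at r₁ (vis-viva equation): v_p = √[μ(2/r₁ − 1/a_t)] = 36.993 km/s.
First burn Δv₁ = |v_p − v₁| = 9.353 km/s.
At r₂, v₂ = √(μ/r₂) = 9.4353 km/s.
Transfer-orbit speed at r₂: v_a = √[μ(2/r₂ − 1/a_t)] = 4.3107 km/s.
Second burn Δv₂ = |v₂ − v_a| = 5.125 km/s.
Δv = Δv₁ + Δv₂ = 9.353 + 5.125 = 14.48 km/s.

Δv = 14.48 km/s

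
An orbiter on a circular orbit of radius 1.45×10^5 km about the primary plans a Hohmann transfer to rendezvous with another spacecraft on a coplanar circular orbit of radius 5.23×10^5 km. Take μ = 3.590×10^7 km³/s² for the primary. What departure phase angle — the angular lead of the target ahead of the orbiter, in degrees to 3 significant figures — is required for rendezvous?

The Hohmann ellipse has a_t = (r₁ + r₂)/2 = 3.340×10^5 km.
Transfer time t = π√(a_t³/μ) = 1.0121×10^5 s.
Target angular speed ω₂ = √(μ/r₂³) = 1.5841×10^-5 rad/s.
Angle swept by the target during transfer: ω₂·t = 1.6033 rad = 91.86°.
Arrival is 180° from departure on the ellipse, so φ = 180° − 91.86° = 88.1°.

φ = 88.1°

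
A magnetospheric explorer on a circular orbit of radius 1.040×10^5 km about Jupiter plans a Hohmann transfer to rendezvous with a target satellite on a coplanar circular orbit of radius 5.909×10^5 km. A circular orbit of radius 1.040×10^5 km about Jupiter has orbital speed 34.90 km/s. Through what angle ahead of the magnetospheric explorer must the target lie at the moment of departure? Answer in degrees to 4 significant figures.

φ = 98.84°

From the circular-orbit relation v² = μ/r at r = 1.040×10^5 km: μ = v²r = (34.90)² × 1.040×10^5 = 1.26673×10^8 km³/s².
The Hohmann ellipse has a_t = (r₁ + r₂)/2 = 3.4745×10^5 km.
Transfer time t = π√(a_t³/μ) = 57167 s.
Target angular speed ω₂ = √(μ/r₂³) = 2.4778×10^-5 rad/s.
Angle swept by the target during transfer: ω₂·t = 1.4165 rad = 81.16°.
Arrival is 180° from departure on the ellipse, so φ = 180° − 81.16° = 98.84°.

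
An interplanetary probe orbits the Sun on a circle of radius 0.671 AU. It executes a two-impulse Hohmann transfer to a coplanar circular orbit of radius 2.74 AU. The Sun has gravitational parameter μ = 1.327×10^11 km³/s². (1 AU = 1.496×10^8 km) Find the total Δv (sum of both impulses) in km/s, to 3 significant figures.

In km: r₁ = 0.671 × 1.496×10^8 = 1.003816×10^8 km; r₂ = 2.74 × 1.496×10^8 = 4.09904×10^8 km.
Semi-major axis of the transfer orbit: a_t = (1.003816×10^8 + 4.09904×10^8)/2 = 2.551428×10^8 km.
At r₁ the circular-orbit speed is v₁ = √(μ/r₁) = 36.359 km/s.
Transfer-orbit speed at r₁ (v² = μ(2/r − 1/a)): v_p = √[μ(2/r₁ − 1/a_t)] = 46.085 km/s.
First burn Δv₁ = |v_p − v₁| = 9.726 km/s.
Circular speed at r₂: v₂ = √(μ/r₂) = 17.993 km/s.
Transfer-orbit speed at r₂: v_a = √[μ(2/r₂ − 1/a_t)] = 11.286 km/s.
Second burn Δv₂ = |v₂ − v_a| = 6.707 km/s.
Δv = Δv₁ + Δv₂ = 9.726 + 6.707 = 16.43 km/s.

Δv = 16.4 km/s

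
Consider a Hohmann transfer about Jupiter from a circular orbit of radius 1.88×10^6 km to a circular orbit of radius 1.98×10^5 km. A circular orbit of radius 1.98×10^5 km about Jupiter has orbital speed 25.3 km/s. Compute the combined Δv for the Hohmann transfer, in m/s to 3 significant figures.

Δv = 13400 m/s

From the circular-orbit relation v² = μ/r at r = 1.98×10^5 km: μ = v²r = (25.3)² × 1.98×10^5 = 1.26738×10^8 km³/s².
The Hohmann ellipse has a_t = (r₁ + r₂)/2 = 1.039×10^6 km.
At r₁ the circular-orbit speed is v₁ = √(μ/r₁) = 8.2106 km/s.
On the transfer ellipse at r₁, v² = μ(2/r − 1/a) gives v_a = √[μ(2/r₁ − 1/a_t)] = 3.5843 km/s.
First burn Δv₁ = |v_a − v₁| = 4.626 km/s.
At r₂, v₂ = √(μ/r₂) = 25.300 km/s.
Transfer-orbit speed at r₂: v_p = √[μ(2/r₂ − 1/a_t)] = 34.032 km/s.
Second burn Δv₂ = |v₂ − v_p| = 8.732 km/s.
Δv = Δv₁ + Δv₂ = 4.626 + 8.732 = 13.36 km/s.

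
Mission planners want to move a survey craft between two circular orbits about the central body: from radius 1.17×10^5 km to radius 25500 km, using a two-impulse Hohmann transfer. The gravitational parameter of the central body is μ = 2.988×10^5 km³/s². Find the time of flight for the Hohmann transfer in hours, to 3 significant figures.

t = 30.4 hours

Transfer-ellipse semi-major axis a_t = (r₁ + r₂)/2 = (1.170×10^5 + 25500)/2 = 71250 km.
By Kepler's third law the transfer-orbit period is T = 2π√(a_t³/μ), so t = T/2 = 1.093×10^5 s.
Converting: 1.093×10^5 s ÷ 3600 s/hour = 30.4 hours.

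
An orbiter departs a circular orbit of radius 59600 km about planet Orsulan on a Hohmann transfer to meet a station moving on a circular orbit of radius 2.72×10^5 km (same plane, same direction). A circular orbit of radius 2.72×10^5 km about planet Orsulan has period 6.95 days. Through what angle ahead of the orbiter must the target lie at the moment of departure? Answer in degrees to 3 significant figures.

φ = 94.3°

From Kepler's third law T² = 4π²r³/μ at r = 2.72×10^5 km, T = 6.95 days = 6.95 × 86400 s = 6.0048×10^5 s: μ = 4π²r³/T² = 2.20328×10^6 km³/s².
Semi-major axis of the transfer orbit: a_t = (59600 + 2.720×10^5)/2 = 1.658×10^5 km.
Transfer time t = π√(a_t³/μ) = 1.429×10^5 s.
Target angular speed ω₂ = √(μ/r₂³) = 1.046×10^-5 rad/s.
Angle swept by the target during transfer: ω₂·t = 1.495 rad = 85.66°.
Arrival is 180° from departure on the ellipse, so φ = 180° − 85.66° = 94.3°.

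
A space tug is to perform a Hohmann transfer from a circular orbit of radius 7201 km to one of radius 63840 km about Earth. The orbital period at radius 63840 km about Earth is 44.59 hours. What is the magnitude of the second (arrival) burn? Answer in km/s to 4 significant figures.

From Kepler's third law T² = 4π²r³/μ at r = 63840 km, T = 44.59 hours = 44.59 × 3600 s = 1.60524×10^5 s: μ = 4π²r³/T² = 3.98619×10^5 km³/s².
Transfer-ellipse semi-major axis a_t = (r₁ + r₂)/2 = (7201 + 63840)/2 = 35520.5 km.
On the circular orbit at r = 63840 km, v_c = √(μ/r) = 2.499 km/s.
Transfer-orbit speed at the same r (vis-viva, a = a_t): v_t = √[μ(2/r − 1/a_t)] = 1.125 km/s.
Δv₂ = |v_t − v_c| = |1.125 − 2.499| = 1.374 km/s.

Δv₂ = 1.374 km/s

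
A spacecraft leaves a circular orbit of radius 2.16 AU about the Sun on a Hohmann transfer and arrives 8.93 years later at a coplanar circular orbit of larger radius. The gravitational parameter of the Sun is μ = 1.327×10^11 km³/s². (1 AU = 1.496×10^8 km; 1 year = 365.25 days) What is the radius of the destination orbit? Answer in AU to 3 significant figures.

r₂ = 11.5 AU

In km: r₁ = 2.16 × 1.496×10^8 = 3.23136×10^8 km.
Transfer time t = 8.93 years × 365.25 × 86400 s = 2.81809368×10^8 s, and t = π√(a_t³/μ).
So a_t = (μ t²/π²)^(1/3) = (1.327×10^11 × (2.81809368×10^8)² / π²)^(1/3) = 1.0221×10^9 km.
Since a_t = (r₁ + r₂)/2, r₂ = 2a_t − r₁ = 2×1.0221×10^9 − 3.23136×10^8 = 1.721064×10^9 km.
In AU: r₂ = 1.721064×10^9 / 1.496×10^8 = 11.5 AU.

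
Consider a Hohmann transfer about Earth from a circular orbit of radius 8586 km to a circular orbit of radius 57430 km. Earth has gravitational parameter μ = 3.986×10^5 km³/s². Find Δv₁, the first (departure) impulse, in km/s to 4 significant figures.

Δv₁ = 2.174 km/s

The Hohmann ellipse has a_t = (r₁ + r₂)/2 = 33008 km.
On the circular orbit at r = 8586 km, v_c = √(μ/r) = 6.8135 km/s.
Vis-viva on the transfer ellipse at r = 8586 km gives v_t = √[μ(2/r − 1/a_t)] = 8.9874 km/s.
Δv₁ = |v_t − v_c| = |8.9874 − 6.8135| = 2.174 km/s.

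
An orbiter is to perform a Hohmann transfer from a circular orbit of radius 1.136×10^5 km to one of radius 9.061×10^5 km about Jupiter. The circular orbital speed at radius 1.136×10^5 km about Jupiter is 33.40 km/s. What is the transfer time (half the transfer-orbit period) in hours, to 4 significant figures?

From the circular-orbit relation v² = μ/r at r = 1.136×10^5 km: μ = v²r = (33.40)² × 1.136×10^5 = 1.26728×10^8 km³/s².
Semi-major axis of the transfer orbit: a_t = (1.136×10^5 + 9.061×10^5)/2 = 5.0985×10^5 km.
Transfer time t = π√(a_t³/μ) = π√((5.0985×10^5)³ / 1.26728×10^8) = 1.016×10^5 s.
Converting: 1.016×10^5 s ÷ 3600 s/hour = 28.22 hours.

t = 28.22 hours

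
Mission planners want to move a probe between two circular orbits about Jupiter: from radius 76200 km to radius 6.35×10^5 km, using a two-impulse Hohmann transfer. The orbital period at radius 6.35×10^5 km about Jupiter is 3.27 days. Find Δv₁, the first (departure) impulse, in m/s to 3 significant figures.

Δv₁ = 13700 m/s

From Kepler's third law T² = 4π²r³/μ at r = 6.35×10^5 km, T = 3.27 days = 3.27 × 86400 s = 2.82528×10^5 s: μ = 4π²r³/T² = 1.26636×10^8 km³/s².
The Hohmann ellipse has a_t = (r₁ + r₂)/2 = 3.556×10^5 km.
Circular speed at r = 76200 km: v_c = √(μ/r) = 40.77 km/s.
Transfer-orbit speed at the same r (vis-viva, a = a_t): v_t = √[μ(2/r − 1/a_t)] = 54.48 km/s.
Δv₁ = |v_t − v_c| = |54.48 − 40.77| = 13.71 km/s.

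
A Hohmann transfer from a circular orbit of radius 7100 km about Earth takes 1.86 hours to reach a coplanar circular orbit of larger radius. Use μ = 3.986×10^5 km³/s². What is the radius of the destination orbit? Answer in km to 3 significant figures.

r₂ = 17300 km

Transfer time t = 1.86 hours = 6696 s, and t = π√(a_t³/μ).
So a_t = (μ t²/π²)^(1/3) = (3.986×10^5 × (6696)² / π²)^(1/3) = 12189 km.
Since a_t = (r₁ + r₂)/2, r₂ = 2a_t − r₁ = 2×12189 − 7100 = 17278 km.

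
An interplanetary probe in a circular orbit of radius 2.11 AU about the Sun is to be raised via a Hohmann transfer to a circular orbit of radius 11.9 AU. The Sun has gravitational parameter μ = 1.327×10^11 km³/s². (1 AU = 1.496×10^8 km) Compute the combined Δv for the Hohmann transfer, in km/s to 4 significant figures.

In km: r₁ = 2.11 × 1.496×10^8 = 3.15656×10^8 km; r₂ = 11.9 × 1.496×10^8 = 1.78024×10^9 km.
The Hohmann ellipse has a_t = (r₁ + r₂)/2 = 1.047948×10^9 km.
At r₁ the circular-orbit speed is v₁ = √(μ/r₁) = 20.5035 km/s.
On the transfer ellipse at r₁, vis-viva equation gives v_p = √[μ(2/r₁ − 1/a_t)] = 26.7238 km/s.
First burn Δv₁ = |v_p − v₁| = 6.2203 km/s.
Circular speed at r₂: v₂ = √(μ/r₂) = 8.6337 km/s.
Transfer-orbit speed at r₂: v_a = √[μ(2/r₂ − 1/a_t)] = 4.7384 km/s.
Second burn Δv₂ = |v₂ − v_a| = 3.8953 km/s.
Total Δv = Δv₁ + Δv₂ = 10.12 km/s.

Δv = 10.12 km/s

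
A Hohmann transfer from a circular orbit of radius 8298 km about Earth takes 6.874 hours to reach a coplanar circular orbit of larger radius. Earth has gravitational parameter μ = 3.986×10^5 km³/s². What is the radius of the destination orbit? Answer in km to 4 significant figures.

Transfer time t = 6.874 hours = 24746.4 s, and t = π√(a_t³/μ).
So a_t = (μ t²/π²)^(1/3) = (3.986×10^5 × (24746.4)² / π²)^(1/3) = 29135 km.
Since a_t = (r₁ + r₂)/2, r₂ = 2a_t − r₁ = 2×29135 − 8298 = 49972 km.

r₂ = 49970 km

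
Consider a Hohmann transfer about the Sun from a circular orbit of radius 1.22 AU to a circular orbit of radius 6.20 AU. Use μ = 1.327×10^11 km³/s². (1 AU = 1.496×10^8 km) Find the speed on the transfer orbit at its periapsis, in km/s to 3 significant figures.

In km: r₁ = 1.22 × 1.496×10^8 = 1.82512×10^8 km; r₂ = 6.20 × 1.496×10^8 = 9.2752×10^8 km.
Semi-major axis of the transfer orbit: a_t = (1.82512×10^8 + 9.2752×10^8)/2 = 5.55016×10^8 km.
The periapsis of the transfer ellipse is at r = 1.82512×10^8 km.
Applying v² = μ(2/r − 1/a_t): v = 34.86 km/s.

v = 34.9 km/s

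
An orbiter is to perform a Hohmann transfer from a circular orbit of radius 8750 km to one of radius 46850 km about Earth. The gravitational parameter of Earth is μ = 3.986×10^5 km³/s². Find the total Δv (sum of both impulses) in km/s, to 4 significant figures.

Δv = 3.293 km/s

Semi-major axis of the transfer orbit: a_t = (8750 + 46850)/2 = 27800 km.
Circular speed at r₁: v₁ = √(μ/r₁) = √(3.986×10^5/8750) = 6.7494 km/s.
Transfer-orbit speed at r₁ (vis-viva equation): v_p = √[μ(2/r₁ − 1/a_t)] = 8.7619 km/s.
First burn Δv₁ = |v_p − v₁| = 2.0125 km/s.
Circular speed at r₂: v₂ = √(μ/r₂) = 2.9168 km/s.
Transfer-orbit speed at r₂: v_a = √[μ(2/r₂ − 1/a_t)] = 1.6364 km/s.
Second burn Δv₂ = |v₂ − v_a| = 1.2804 km/s.
Total Δv = Δv₁ + Δv₂ = 3.293 km/s.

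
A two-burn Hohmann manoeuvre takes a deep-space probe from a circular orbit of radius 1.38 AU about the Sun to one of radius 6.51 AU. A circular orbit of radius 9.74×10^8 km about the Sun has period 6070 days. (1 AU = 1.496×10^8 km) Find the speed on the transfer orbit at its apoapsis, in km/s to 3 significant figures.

From Kepler's third law T² = 4π²r³/μ at r = 9.74×10^8 km, T = 6070 days = 6070 × 86400 s = 5.24448×10^8 s: μ = 4π²r³/T² = 1.32627×10^11 km³/s².
In km: r₁ = 1.38 × 1.496×10^8 = 2.06448×10^8 km; r₂ = 6.51 × 1.496×10^8 = 9.73896×10^8 km.
The Hohmann ellipse has a_t = (r₁ + r₂)/2 = 5.90172×10^8 km.
The apoapsis of the transfer ellipse is at r = 9.73896×10^8 km.
From the vis-viva equation, v = √[μ(2/r − 1/a_t)] = 6.902 km/s.

v = 6.90 km/s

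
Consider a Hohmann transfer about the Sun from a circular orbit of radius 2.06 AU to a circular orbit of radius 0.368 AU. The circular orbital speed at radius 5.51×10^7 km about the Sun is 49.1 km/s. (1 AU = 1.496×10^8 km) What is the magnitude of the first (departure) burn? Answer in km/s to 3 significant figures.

From the circular-orbit relation v² = μ/r at r = 5.51×10^7 km: μ = v²r = (49.1)² × 5.51×10^7 = 1.32836×10^11 km³/s².
In km: r₁ = 2.06 × 1.496×10^8 = 3.08176×10^8 km; r₂ = 0.368 × 1.496×10^8 = 5.50528×10^7 km.
The Hohmann ellipse has a_t = (r₁ + r₂)/2 = 1.816144×10^8 km.
On the circular orbit at r = 3.08176×10^8 km, v_c = √(μ/r) = 20.7615 km/s.
Vis-viva on the transfer ellipse at r = 3.08176×10^8 km gives v_t = √[μ(2/r − 1/a_t)] = 11.4307 km/s.
Δv₁ = |v_t − v_c| = |11.4307 − 20.7615| = 9.331 km/s.

Δv₁ = 9.33 km/s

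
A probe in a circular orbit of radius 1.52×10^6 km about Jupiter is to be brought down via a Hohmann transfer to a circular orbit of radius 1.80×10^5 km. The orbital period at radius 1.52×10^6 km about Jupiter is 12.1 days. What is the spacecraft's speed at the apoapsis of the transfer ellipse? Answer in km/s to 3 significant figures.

From Kepler's third law T² = 4π²r³/μ at r = 1.52×10^6 km, T = 12.1 days = 12.1 × 86400 s = 1.04544×10^6 s: μ = 4π²r³/T² = 1.26851×10^8 km³/s².
The Hohmann ellipse has a_t = (r₁ + r₂)/2 = 8.500×10^5 km.
At apoapsis, r = 1.520×10^6 km.
From the vis-viva equation, v = √[μ(2/r − 1/a_t)] = 4.204 km/s.

v = 4.20 km/s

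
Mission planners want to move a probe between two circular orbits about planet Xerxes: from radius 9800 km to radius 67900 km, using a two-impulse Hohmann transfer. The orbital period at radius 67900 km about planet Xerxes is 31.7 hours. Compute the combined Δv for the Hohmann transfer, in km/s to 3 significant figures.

Δv = 5.03 km/s

From Kepler's third law T² = 4π²r³/μ at r = 67900 km, T = 31.7 hours = 31.7 × 3600 s = 1.1412×10^5 s: μ = 4π²r³/T² = 9.48955×10^5 km³/s².
Transfer-ellipse semi-major axis a_t = (r₁ + r₂)/2 = (9800 + 67900)/2 = 38850 km.
At r₁ the circular-orbit speed is v₁ = √(μ/r₁) = 9.8403 km/s.
Transfer-orbit speed at r₁ (vis-viva): v_p = √[μ(2/r₁ − 1/a_t)] = 13.009 km/s.
First burn Δv₁ = |v_p − v₁| = 3.169 km/s.
Circular speed at r₂: v₂ = √(μ/r₂) = 3.7384 km/s.
Transfer-orbit speed at r₂: v_a = √[μ(2/r₂ − 1/a_t)] = 1.8776 km/s.
Second burn Δv₂ = |v₂ − v_a| = 1.861 km/s.
Total Δv = Δv₁ + Δv₂ = 5.030 km/s.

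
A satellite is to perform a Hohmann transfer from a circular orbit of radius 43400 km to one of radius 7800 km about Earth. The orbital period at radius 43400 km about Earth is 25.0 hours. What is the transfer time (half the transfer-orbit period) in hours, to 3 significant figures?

From Kepler's third law T² = 4π²r³/μ at r = 43400 km, T = 25.0 hours = 25.0 × 3600 s = 90000 s: μ = 4π²r³/T² = 3.98423×10^5 km³/s².
Semi-major axis of the transfer orbit: a_t = (43400 + 7800)/2 = 25600 km.
Transfer time t = π√(a_t³/μ) = π√((25600)³ / 3.98423×10^5) = 20390 s.
Converting: 20390 s ÷ 3600 s/hour = 5.66 hours.

t = 5.66 hours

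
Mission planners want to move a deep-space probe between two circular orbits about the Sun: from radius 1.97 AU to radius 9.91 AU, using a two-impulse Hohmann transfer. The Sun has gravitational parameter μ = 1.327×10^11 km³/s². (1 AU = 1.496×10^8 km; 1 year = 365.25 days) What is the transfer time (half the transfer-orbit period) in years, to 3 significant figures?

t = 7.24 years

In km: r₁ = 1.97 × 1.496×10^8 = 2.94712×10^8 km; r₂ = 9.91 × 1.496×10^8 = 1.482536×10^9 km.
Transfer-ellipse semi-major axis a_t = (r₁ + r₂)/2 = (2.94712×10^8 + 1.482536×10^9)/2 = 8.88624×10^8 km.
Half the transfer-orbit period gives t = π√(a_t³/μ) = 2.285×10^8 s.
Converting: 2.285×10^8 s ÷ 3.15576×10^7 s/year (365.25 × 86400) = 7.24 years.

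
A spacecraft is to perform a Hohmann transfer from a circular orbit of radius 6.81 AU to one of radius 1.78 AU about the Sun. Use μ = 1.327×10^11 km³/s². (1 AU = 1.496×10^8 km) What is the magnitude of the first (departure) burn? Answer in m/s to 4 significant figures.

In km: r₁ = 6.81 × 1.496×10^8 = 1.018776×10^9 km; r₂ = 1.78 × 1.496×10^8 = 2.66288×10^8 km.
Transfer-ellipse semi-major axis a_t = (r₁ + r₂)/2 = (1.018776×10^9 + 2.66288×10^8)/2 = 6.42532×10^8 km.
On the circular orbit at r = 1.018776×10^9 km, v_c = √(μ/r) = 11.413 km/s.
Transfer-orbit speed at the same r (vis-viva, a = a_t): v_t = √[μ(2/r − 1/a_t)] = 7.3472 km/s.
Δv₁ = |v_t − v_c| = |7.3472 − 11.413| = 4.066 km/s.

Δv₁ = 4066 m/s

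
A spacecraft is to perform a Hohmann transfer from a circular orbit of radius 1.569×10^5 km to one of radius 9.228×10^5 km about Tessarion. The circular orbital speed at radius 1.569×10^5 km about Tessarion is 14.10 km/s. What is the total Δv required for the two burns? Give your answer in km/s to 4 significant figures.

From the circular-orbit relation v² = μ/r at r = 1.569×10^5 km: μ = v²r = (14.10)² × 1.569×10^5 = 3.11933×10^7 km³/s².
Semi-major axis of the transfer orbit: a_t = (1.569×10^5 + 9.228×10^5)/2 = 5.3985×10^5 km.
Circular speed at r₁: v₁ = √(μ/r₁) = √(3.11933×10^7/1.569×10^5) = 14.1000 km/s.
On the transfer ellipse at r₁, vis-viva gives v_p = √[μ(2/r₁ − 1/a_t)] = 18.4347 km/s.
First burn Δv₁ = |v_p − v₁| = 4.3347 km/s.
Circular speed at r₂: v₂ = √(μ/r₂) = 5.8140 km/s.
Transfer-orbit speed at r₂: v_a = √[μ(2/r₂ − 1/a_t)] = 3.1344 km/s.
Second burn Δv₂ = |v₂ − v_a| = 2.6796 km/s.
Total Δv = Δv₁ + Δv₂ = 7.014 km/s.

Δv = 7.014 km/s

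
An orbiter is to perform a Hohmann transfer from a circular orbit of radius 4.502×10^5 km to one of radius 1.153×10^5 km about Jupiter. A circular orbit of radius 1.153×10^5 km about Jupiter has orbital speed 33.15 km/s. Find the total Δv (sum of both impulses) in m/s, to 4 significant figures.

Δv = 14740 m/s

From the circular-orbit relation v² = μ/r at r = 1.153×10^5 km: μ = v²r = (33.15)² × 1.153×10^5 = 1.26706×10^8 km³/s².
The Hohmann ellipse has a_t = (r₁ + r₂)/2 = 2.8275×10^5 km.
At r₁ the circular-orbit speed is v₁ = √(μ/r₁) = 16.776 km/s.
Transfer-orbit speed at r₁ (v² = μ(2/r − 1/a)): v_a = √[μ(2/r₁ − 1/a_t)] = 10.713 km/s.
First burn Δv₁ = |v_a − v₁| = 6.063 km/s.
Circular speed at r₂: v₂ = √(μ/r₂) = 33.15 km/s.
Transfer-orbit speed at r₂: v_p = √[μ(2/r₂ − 1/a_t)] = 41.83 km/s.
Second burn Δv₂ = |v₂ − v_p| = 8.680 km/s.
Total Δv = Δv₁ + Δv₂ = 14.74 km/s.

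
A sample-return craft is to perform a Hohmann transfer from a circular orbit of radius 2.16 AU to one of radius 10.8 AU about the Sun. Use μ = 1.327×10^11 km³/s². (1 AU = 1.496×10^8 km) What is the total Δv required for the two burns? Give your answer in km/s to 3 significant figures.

Δv = 9.73 km/s

In km: r₁ = 2.16 × 1.496×10^8 = 3.23136×10^8 km; r₂ = 10.8 × 1.496×10^8 = 1.61568×10^9 km.
Semi-major axis of the transfer orbit: a_t = (3.23136×10^8 + 1.61568×10^9)/2 = 9.69408×10^8 km.
At r₁ the circular-orbit speed is v₁ = √(μ/r₁) = 20.265 km/s.
Transfer-orbit speed at r₁ (v² = μ(2/r − 1/a)): v_p = √[μ(2/r₁ − 1/a_t)] = 26.162 km/s.
First burn Δv₁ = |v_p − v₁| = 5.897 km/s.
At r₂, v₂ = √(μ/r₂) = 9.0627 km/s.
Transfer-orbit speed at r₂: v_a = √[μ(2/r₂ − 1/a_t)] = 5.2324 km/s.
Second burn Δv₂ = |v₂ − v_a| = 3.830 km/s.
Δv = Δv₁ + Δv₂ = 5.897 + 3.830 = 9.727 km/s.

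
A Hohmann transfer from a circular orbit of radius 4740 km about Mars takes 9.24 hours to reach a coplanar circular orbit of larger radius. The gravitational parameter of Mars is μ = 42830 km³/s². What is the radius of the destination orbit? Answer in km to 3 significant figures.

Transfer time t = 9.24 hours = 33264 s, and t = π√(a_t³/μ).
So a_t = (μ t²/π²)^(1/3) = (42830 × (33264)² / π²)^(1/3) = 16871 km.
Since a_t = (r₁ + r₂)/2, r₂ = 2a_t − r₁ = 2×16871 − 4740 = 29002 km.

r₂ = 29000 km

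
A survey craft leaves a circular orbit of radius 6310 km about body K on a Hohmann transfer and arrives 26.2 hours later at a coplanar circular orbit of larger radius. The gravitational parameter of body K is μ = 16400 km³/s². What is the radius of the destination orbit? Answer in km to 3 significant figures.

r₂ = 42800 km

Transfer time t = 26.2 hours = 94320 s, and t = π√(a_t³/μ).
So a_t = (μ t²/π²)^(1/3) = (16400 × (94320)² / π²)^(1/3) = 24542 km.
Since a_t = (r₁ + r₂)/2, r₂ = 2a_t − r₁ = 2×24542 − 6310 = 42774 km.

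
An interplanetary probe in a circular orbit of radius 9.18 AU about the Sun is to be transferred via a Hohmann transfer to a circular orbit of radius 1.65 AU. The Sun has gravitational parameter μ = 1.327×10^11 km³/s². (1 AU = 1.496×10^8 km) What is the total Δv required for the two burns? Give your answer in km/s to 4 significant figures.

Δv = 11.41 km/s

In km: r₁ = 9.18 × 1.496×10^8 = 1.373328×10^9 km; r₂ = 1.65 × 1.496×10^8 = 2.4684×10^8 km.
Transfer-ellipse semi-major axis a_t = (r₁ + r₂)/2 = (1.373328×10^9 + 2.4684×10^8)/2 = 8.10084×10^8 km.
At r₁ the circular-orbit speed is v₁ = √(μ/r₁) = 9.830 km/s.
On the transfer ellipse at r₁, v² = μ(2/r − 1/a) gives v_a = √[μ(2/r₁ − 1/a_t)] = 5.426 km/s.
First burn Δv₁ = |v_a − v₁| = 4.404 km/s.
Circular speed at r₂: v₂ = √(μ/r₂) = 23.186 km/s.
Transfer-orbit speed at r₂: v_p = √[μ(2/r₂ − 1/a_t)] = 30.189 km/s.
Second burn Δv₂ = |v₂ − v_p| = 7.003 km/s.
Δv = Δv₁ + Δv₂ = 4.404 + 7.003 = 11.41 km/s.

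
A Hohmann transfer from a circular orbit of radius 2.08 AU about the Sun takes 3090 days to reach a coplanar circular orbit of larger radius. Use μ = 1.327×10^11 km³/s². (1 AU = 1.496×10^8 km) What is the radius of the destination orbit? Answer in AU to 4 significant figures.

r₂ = 11.10 AU

In km: r₁ = 2.08 × 1.496×10^8 = 3.11168×10^8 km.
Transfer time t = 3090 days = 2.66976×10^8 s, and t = π√(a_t³/μ).
So a_t = (μ t²/π²)^(1/3) = (1.327×10^11 × (2.66976×10^8)² / π²)^(1/3) = 9.8591×10^8 km.
Since a_t = (r₁ + r₂)/2, r₂ = 2a_t − r₁ = 2×9.8591×10^8 − 3.11168×10^8 = 1.660652×10^9 km.
In AU: r₂ = 1.660652×10^9 / 1.496×10^8 = 11.10 AU.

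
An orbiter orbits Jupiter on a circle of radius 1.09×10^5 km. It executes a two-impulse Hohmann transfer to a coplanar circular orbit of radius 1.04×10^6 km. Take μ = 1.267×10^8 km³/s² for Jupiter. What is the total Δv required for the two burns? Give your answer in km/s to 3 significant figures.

Semi-major axis of the transfer orbit: a_t = (1.090×10^5 + 1.040×10^6)/2 = 5.745×10^5 km.
Circular speed at r₁: v₁ = √(μ/r₁) = √(1.267×10^8/1.090×10^5) = 34.09 km/s.
Transfer-orbit speed at r₁ (vis-viva): v_p = √[μ(2/r₁ − 1/a_t)] = 45.87 km/s.
First burn Δv₁ = |v_p − v₁| = 11.78 km/s.
At r₂, v₂ = √(μ/r₂) = 11.038 km/s.
Transfer-orbit speed at r₂: v_a = √[μ(2/r₂ − 1/a_t)] = 4.8077 km/s.
Second burn Δv₂ = |v₂ − v_a| = 6.230 km/s.
Δv = Δv₁ + Δv₂ = 11.78 + 6.230 = 18.01 km/s.

Δv = 18.0 km/s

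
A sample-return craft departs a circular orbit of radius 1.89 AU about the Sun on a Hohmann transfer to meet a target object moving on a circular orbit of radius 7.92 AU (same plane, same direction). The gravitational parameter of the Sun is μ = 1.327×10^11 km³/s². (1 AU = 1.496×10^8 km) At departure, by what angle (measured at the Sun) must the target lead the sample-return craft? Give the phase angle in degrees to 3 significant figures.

In km: r₁ = 1.89 × 1.496×10^8 = 2.82744×10^8 km; r₂ = 7.92 × 1.496×10^8 = 1.184832×10^9 km.
The Hohmann ellipse has a_t = (r₁ + r₂)/2 = 7.33788×10^8 km.
Transfer time t = π√(a_t³/μ) = 1.71423×10^8 s.
The target's mean motion on its circular orbit is ω₂ = √(μ/r₂³) = 8.93203×10^-9 rad/s.
Angle swept by the target during transfer: ω₂·t = 1.5312 rad = 87.73°.
Arrival is 180° from departure on the ellipse, so φ = 180° − 87.73° = 92.3°.

φ = 92.3°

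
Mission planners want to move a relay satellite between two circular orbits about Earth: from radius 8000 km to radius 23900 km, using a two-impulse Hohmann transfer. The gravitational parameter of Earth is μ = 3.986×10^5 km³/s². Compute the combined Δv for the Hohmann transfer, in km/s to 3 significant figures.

Δv = 2.77 km/s

Semi-major axis of the transfer orbit: a_t = (8000 + 23900)/2 = 15950 km.
Circular speed at r₁: v₁ = √(μ/r₁) = √(3.986×10^5/8000) = 7.058683 km/s.
On the transfer ellipse at r₁, vis-viva gives v_p = √[μ(2/r₁ − 1/a_t)] = 8.640567 km/s.
First burn Δv₁ = |v_p − v₁| = 1.58188 km/s.
At r₂, v₂ = √(μ/r₂) = 4.08385 km/s.
Transfer-orbit speed at r₂: v_a = √[μ(2/r₂ − 1/a_t)] = 2.89224 km/s.
Second burn Δv₂ = |v₂ − v_a| = 1.19161 km/s.
Total Δv = Δv₁ + Δv₂ = 2.773 km/s.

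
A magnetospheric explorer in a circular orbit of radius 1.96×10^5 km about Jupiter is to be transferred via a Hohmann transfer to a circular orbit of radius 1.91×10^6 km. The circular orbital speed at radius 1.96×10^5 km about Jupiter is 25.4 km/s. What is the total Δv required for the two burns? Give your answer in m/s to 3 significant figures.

Δv = 13400 m/s

From the circular-orbit relation v² = μ/r at r = 1.96×10^5 km: μ = v²r = (25.4)² × 1.96×10^5 = 1.26451×10^8 km³/s².
The Hohmann ellipse has a_t = (r₁ + r₂)/2 = 1.053×10^6 km.
At r₁ the circular-orbit speed is v₁ = √(μ/r₁) = 25.4000 km/s.
Transfer-orbit speed at r₁ (vis-viva equation): v_p = √[μ(2/r₁ − 1/a_t)] = 34.2087 km/s.
First burn Δv₁ = |v_p − v₁| = 8.8087 km/s.
At r₂, v₂ = √(μ/r₂) = 8.1366 km/s.
Transfer-orbit speed at r₂: v_a = √[μ(2/r₂ − 1/a_t)] = 3.5104 km/s.
Second burn Δv₂ = |v₂ − v_a| = 4.6262 km/s.
Total Δv = Δv₁ + Δv₂ = 13.43 km/s.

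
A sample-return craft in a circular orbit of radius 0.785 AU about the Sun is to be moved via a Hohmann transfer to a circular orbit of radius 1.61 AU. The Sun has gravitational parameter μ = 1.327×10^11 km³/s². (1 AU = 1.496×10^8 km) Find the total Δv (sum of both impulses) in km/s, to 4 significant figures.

Δv = 9.830 km/s

In km: r₁ = 0.785 × 1.496×10^8 = 1.17436×10^8 km; r₂ = 1.61 × 1.496×10^8 = 2.40856×10^8 km.
Semi-major axis of the transfer orbit: a_t = (1.17436×10^8 + 2.40856×10^8)/2 = 1.79146×10^8 km.
At r₁ the circular-orbit speed is v₁ = √(μ/r₁) = 33.615 km/s.
On the transfer ellipse at r₁, v² = μ(2/r − 1/a) gives v_p = √[μ(2/r₁ − 1/a_t)] = 38.977 km/s.
First burn Δv₁ = |v_p − v₁| = 5.362 km/s.
Circular speed at r₂: v₂ = √(μ/r₂) = 23.472 km/s.
Transfer-orbit speed at r₂: v_a = √[μ(2/r₂ − 1/a_t)] = 19.004 km/s.
Second burn Δv₂ = |v₂ − v_a| = 4.468 km/s.
Δv = Δv₁ + Δv₂ = 5.362 + 4.468 = 9.830 km/s.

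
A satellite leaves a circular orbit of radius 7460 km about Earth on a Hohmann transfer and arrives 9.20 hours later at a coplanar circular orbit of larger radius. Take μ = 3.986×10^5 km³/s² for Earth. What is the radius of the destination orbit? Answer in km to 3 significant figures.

r₂ = 63300 km

Transfer time t = 9.20 hours = 33120 s, and t = π√(a_t³/μ).
So a_t = (μ t²/π²)^(1/3) = (3.986×10^5 × (33120)² / π²)^(1/3) = 35384 km.
Since a_t = (r₁ + r₂)/2, r₂ = 2a_t − r₁ = 2×35384 − 7460 = 63308 km.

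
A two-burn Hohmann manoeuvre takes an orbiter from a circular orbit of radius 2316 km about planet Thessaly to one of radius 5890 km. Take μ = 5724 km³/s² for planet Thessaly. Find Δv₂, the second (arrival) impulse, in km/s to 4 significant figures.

Semi-major axis of the transfer orbit: a_t = (2316 + 5890)/2 = 4103 km.
On the circular orbit at r = 5890 km, v_c = √(μ/r) = 0.9858 km/s.
Transfer-orbit speed at the same r (vis-viva, a = a_t): v_t = √[μ(2/r − 1/a_t)] = 0.7406 km/s.
Δv₂ = |v_t − v_c| = |0.7406 − 0.9858| = 0.2452 km/s.

Δv₂ = 0.2452 km/s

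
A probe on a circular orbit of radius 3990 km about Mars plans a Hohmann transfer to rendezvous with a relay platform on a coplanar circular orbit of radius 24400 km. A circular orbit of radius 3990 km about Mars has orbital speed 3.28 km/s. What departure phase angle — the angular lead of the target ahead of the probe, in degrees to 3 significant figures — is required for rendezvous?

φ = 100°

From the circular-orbit relation v² = μ/r at r = 3990 km: μ = v²r = (3.28)² × 3990 = 42926.0 km³/s².
Transfer-ellipse semi-major axis a_t = (r₁ + r₂)/2 = (3990 + 24400)/2 = 14195 km.
The half-period of the transfer ellipse is t = π√(a_t³/μ) = 25640 s.
Target angular speed ω₂ = √(μ/r₂³) = 5.436×10^-5 rad/s.
Angle swept by the target during transfer: ω₂·t = 1.394 rad = 79.87°.
Arrival is 180° from departure on the ellipse, so φ = 180° − 79.87° = 100°.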